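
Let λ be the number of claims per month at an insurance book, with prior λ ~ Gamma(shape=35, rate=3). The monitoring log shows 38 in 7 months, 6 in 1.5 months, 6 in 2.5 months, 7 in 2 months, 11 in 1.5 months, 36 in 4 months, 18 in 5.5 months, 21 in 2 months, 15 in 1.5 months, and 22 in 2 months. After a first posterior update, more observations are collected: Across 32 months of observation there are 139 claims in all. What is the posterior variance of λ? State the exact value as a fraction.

Total count: 38 + 6 + 6 + 7 + 11 + 36 + 18 + 21 + 15 + 22 = 180.
Total exposure: 7 + 1.5 + 2.5 + 2 + 1.5 + 4 + 5.5 + 2 + 1.5 + 2 = 29.5 months.
After the first batch: Gamma(35 + 180, 3 + 29.5) = Gamma(215, 65/2).
Total count 139 over total exposure 32 months.
After the second batch: Gamma(215 + 139, 65/2 + 32) = Gamma(354, 129/2).
Posterior variance = α'/β'² = 354/(16641/4) = 472/5547.

472/5547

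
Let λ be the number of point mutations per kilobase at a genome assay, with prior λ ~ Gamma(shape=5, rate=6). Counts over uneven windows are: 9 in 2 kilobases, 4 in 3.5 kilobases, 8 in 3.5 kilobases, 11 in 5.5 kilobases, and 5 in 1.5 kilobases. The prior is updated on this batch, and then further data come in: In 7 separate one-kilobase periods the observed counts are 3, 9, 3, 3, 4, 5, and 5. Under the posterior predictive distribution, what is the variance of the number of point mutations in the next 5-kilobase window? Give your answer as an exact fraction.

12580/841

Total count: 9 + 4 + 8 + 11 + 5 = 37.
Total exposure: 2 + 3.5 + 3.5 + 5.5 + 1.5 = 16 kilobases.
After the first batch: Gamma(5 + 37, 6 + 16) = Gamma(42, 22).
Total count: 3 + 9 + 3 + 3 + 4 + 5 + 5 = 32.
Total exposure: 7 kilobases.
After the second batch: Gamma(42 + 32, 22 + 7) = Gamma(74, 29).
The posterior predictive for a window of length T is Negative Binomial with variance T·α'·(β'+T)/β'² = 5·74·34/841 = 12580/841.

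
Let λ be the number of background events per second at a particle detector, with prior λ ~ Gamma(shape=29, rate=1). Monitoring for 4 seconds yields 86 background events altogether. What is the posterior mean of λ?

23

Total count 86 over total exposure 4 seconds.
Posterior: α' = 29 + 86 = 115, β' = 1 + 4 = 5.
Posterior mean = α'/β' = 115/5 = 23.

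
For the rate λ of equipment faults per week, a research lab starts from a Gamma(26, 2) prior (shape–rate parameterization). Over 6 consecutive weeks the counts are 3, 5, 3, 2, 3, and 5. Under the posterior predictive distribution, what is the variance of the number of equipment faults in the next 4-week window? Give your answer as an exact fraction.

141/4

Total count: 3 + 5 + 3 + 2 + 3 + 5 = 21.
Total exposure: 6 weeks.
Gamma(α, β) with Poisson data over total exposure Σt gives posterior Gamma(α+Σx, β+Σt) = Gamma(47, 8).
The posterior predictive for a window of length T is Negative Binomial with variance T·α'·(β'+T)/β'² = 4·47·12/64 = 141/4.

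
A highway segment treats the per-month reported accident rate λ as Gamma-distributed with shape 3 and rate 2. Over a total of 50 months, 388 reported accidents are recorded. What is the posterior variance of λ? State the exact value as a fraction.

Total count 388 over total exposure 50 months.
Posterior: α' = 3 + 388 = 391, β' = 2 + 50 = 52.
Posterior variance = α'/β'² = 391/2704.

391/2704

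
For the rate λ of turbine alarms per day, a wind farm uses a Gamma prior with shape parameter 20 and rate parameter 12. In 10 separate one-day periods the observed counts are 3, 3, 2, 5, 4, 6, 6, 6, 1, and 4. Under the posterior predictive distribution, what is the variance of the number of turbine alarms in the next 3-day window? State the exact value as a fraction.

Total count: 3 + 3 + 2 + 5 + 4 + 6 + 6 + 6 + 1 + 4 = 40.
Total exposure: 10 days.
By Gamma–Poisson conjugacy, the posterior is Gamma(α + Σx, β + Σt) = Gamma(20 + 40, 12 + 10) = Gamma(60, 22).
The posterior predictive for a window of length T is Negative Binomial with variance T·α'·(β'+T)/β'² = 3·60·25/484 = 1125/121.

1125/121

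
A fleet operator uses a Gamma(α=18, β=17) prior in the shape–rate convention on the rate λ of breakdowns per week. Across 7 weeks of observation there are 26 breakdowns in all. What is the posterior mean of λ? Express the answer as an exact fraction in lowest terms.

Total count 26 over total exposure 7 weeks.
Posterior: α' = 18 + 26 = 44, β' = 17 + 7 = 24.
Posterior mean = α'/β' = 44/24 = 11/6.

11/6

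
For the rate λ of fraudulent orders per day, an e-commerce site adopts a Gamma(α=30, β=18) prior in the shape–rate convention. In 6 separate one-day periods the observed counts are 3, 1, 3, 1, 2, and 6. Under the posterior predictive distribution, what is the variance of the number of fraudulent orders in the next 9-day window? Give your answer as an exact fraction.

Total count: 3 + 1 + 3 + 1 + 2 + 6 = 16.
Total exposure: 6 days.
Posterior: α' = 30 + 16 = 46, β' = 18 + 6 = 24.
The posterior predictive for a window of length T is Negative Binomial with variance T·α'·(β'+T)/β'² = 9·46·33/576 = 759/32.

759/32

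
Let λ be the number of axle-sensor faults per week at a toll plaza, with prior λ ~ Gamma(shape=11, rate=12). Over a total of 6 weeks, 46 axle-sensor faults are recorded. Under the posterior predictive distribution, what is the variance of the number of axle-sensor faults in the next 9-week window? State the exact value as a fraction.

Total count 46 over total exposure 6 weeks.
By Gamma–Poisson conjugacy, the posterior is Gamma(α + Σx, β + Σt) = Gamma(11 + 46, 12 + 6) = Gamma(57, 18).
The posterior predictive for a window of length T is Negative Binomial with variance T·α'·(β'+T)/β'² = 9·57·27/324 = 171/4.

171/4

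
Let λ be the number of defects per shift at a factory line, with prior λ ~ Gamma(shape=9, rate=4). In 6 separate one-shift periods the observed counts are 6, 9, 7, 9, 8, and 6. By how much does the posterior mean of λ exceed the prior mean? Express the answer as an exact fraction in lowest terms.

63/20

Total count: 6 + 9 + 7 + 9 + 8 + 6 = 45.
Total exposure: 6 shifts.
Conjugate update: add total count to the shape and total exposure to the rate, giving Gamma(54, 10).
Posterior mean = 54/10 = 27/5; prior mean = 9/4 = 9/4. Difference = 27/5 − 9/4 = 63/20.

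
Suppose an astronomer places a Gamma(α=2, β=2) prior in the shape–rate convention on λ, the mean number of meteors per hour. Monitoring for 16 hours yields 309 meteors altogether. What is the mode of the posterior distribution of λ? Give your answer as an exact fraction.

Total count 309 over total exposure 16 hours.
The Gamma prior is conjugate for the Poisson rate, so λ | data ~ Gamma(2+309, 2+16) = Gamma(311, 18).
Posterior mode = (α'−1)/β' = 310/18 = 155/9.

155/9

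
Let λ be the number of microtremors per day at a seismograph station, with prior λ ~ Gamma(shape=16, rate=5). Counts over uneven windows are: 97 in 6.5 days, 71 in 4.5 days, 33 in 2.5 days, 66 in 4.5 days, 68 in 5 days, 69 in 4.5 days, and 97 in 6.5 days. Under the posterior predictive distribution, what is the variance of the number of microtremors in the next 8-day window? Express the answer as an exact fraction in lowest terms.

194392/1521

Total count: 97 + 71 + 33 + 66 + 68 + 69 + 97 = 501.
Total exposure: 6.5 + 4.5 + 2.5 + 4.5 + 5 + 4.5 + 6.5 = 34 days.
By Gamma–Poisson conjugacy, the posterior is Gamma(α + Σx, β + Σt) = Gamma(16 + 501, 5 + 34) = Gamma(517, 39).
The posterior predictive for a window of length T is Negative Binomial with variance T·α'·(β'+T)/β'² = 8·517·47/1521 = 194392/1521.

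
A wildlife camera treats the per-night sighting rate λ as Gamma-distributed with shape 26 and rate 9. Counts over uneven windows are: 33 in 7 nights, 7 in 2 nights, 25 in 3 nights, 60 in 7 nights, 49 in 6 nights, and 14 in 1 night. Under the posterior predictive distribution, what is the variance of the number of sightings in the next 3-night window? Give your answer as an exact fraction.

24396/1225

Total count: 33 + 7 + 25 + 60 + 49 + 14 = 188.
Total exposure: 7 + 2 + 3 + 7 + 6 + 1 = 26 nights.
The Gamma prior is conjugate for the Poisson rate, so λ | data ~ Gamma(26+188, 9+26) = Gamma(214, 35).
The posterior predictive for a window of length T is Negative Binomial with variance T·α'·(β'+T)/β'² = 3·214·38/1225 = 24396/1225.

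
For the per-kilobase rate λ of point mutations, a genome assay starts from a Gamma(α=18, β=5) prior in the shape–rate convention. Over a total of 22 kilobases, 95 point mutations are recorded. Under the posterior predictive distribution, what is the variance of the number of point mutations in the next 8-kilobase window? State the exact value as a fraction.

Total count 95 over total exposure 22 kilobases.
Posterior: α' = 18 + 95 = 113, β' = 5 + 22 = 27.
The posterior predictive for a window of length T is Negative Binomial with variance T·α'·(β'+T)/β'² = 8·113·35/729 = 31640/729.

31640/729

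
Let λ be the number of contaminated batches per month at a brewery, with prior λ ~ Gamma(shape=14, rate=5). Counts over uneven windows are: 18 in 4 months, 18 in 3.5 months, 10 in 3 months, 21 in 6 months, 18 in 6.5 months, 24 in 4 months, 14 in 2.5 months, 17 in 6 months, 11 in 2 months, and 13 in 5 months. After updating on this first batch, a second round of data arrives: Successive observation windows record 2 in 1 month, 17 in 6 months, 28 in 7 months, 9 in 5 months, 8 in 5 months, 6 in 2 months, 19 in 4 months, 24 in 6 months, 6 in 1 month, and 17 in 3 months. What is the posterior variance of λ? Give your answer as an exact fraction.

1256/30625

Total count: 18 + 18 + 10 + 21 + 18 + 24 + 14 + 17 + 11 + 13 = 164.
Total exposure: 4 + 3.5 + 3 + 6 + 6.5 + 4 + 2.5 + 6 + 2 + 5 = 42.5 months.
After the first batch: Gamma(14 + 164, 5 + 42.5) = Gamma(178, 95/2).
Total count: 2 + 17 + 28 + 9 + 8 + 6 + 19 + 24 + 6 + 17 = 136.
Total exposure: 1 + 6 + 7 + 5 + 5 + 2 + 4 + 6 + 1 + 3 = 40 months.
After the second batch: Gamma(178 + 136, 95/2 + 40) = Gamma(314, 175/2).
Posterior variance = α'/β'² = 314/(30625/4) = 1256/30625.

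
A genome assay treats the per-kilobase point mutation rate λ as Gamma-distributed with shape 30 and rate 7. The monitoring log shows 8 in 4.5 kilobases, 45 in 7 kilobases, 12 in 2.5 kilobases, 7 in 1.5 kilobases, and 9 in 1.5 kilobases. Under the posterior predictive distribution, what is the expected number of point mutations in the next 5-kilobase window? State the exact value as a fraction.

185/8

Total count: 8 + 45 + 12 + 7 + 9 = 81.
Total exposure: 4.5 + 7 + 2.5 + 1.5 + 1.5 = 17 kilobases.
Posterior: α' = 30 + 81 = 111, β' = 7 + 17 = 24.
Predictive mean over a 5-kilobase window = T·E[λ|data] = 5·111/24 = 185/8.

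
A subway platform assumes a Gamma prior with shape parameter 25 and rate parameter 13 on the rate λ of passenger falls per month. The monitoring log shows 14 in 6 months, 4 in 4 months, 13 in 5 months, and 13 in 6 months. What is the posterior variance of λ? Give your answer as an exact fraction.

Total count: 14 + 4 + 13 + 13 = 44.
Total exposure: 6 + 4 + 5 + 6 = 21 months.
Gamma(α, β) with Poisson data over total exposure Σt gives posterior Gamma(α+Σx, β+Σt) = Gamma(69, 34).
Posterior variance = α'/β'² = 69/1156.

69/1156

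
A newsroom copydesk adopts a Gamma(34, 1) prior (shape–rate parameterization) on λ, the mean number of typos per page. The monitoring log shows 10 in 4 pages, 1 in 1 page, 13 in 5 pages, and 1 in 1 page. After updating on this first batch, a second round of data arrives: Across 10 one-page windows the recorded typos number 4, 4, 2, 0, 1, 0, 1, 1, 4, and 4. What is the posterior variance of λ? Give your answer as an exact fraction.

Total count: 10 + 1 + 13 + 1 = 25.
Total exposure: 4 + 1 + 5 + 1 = 11 pages.
After the first batch: Gamma(34 + 25, 1 + 11) = Gamma(59, 12).
Total count: 4 + 4 + 2 + 0 + 1 + 0 + 1 + 1 + 4 + 4 = 21.
Total exposure: 10 pages.
After the second batch: Gamma(59 + 21, 12 + 10) = Gamma(80, 22).
Posterior variance = α'/β'² = 80/484 = 20/121.

20/121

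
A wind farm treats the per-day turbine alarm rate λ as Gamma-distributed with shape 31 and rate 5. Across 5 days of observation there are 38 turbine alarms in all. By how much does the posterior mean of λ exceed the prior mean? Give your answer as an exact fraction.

Total count 38 over total exposure 5 days.
By Gamma–Poisson conjugacy, the posterior is Gamma(α + Σx, β + Σt) = Gamma(31 + 38, 5 + 5) = Gamma(69, 10).
Posterior mean = 69/10 = 69/10; prior mean = 31/5 = 31/5. Difference = 69/10 − 31/5 = 7/10.

7/10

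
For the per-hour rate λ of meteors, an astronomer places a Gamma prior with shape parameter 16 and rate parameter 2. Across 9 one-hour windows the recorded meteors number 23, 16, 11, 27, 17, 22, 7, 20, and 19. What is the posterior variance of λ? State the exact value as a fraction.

178/121

Total count: 23 + 16 + 11 + 27 + 17 + 22 + 7 + 20 + 19 = 162.
Total exposure: 9 hours.
The Gamma prior is conjugate for the Poisson rate, so λ | data ~ Gamma(16+162, 2+9) = Gamma(178, 11).
Posterior variance = α'/β'² = 178/121.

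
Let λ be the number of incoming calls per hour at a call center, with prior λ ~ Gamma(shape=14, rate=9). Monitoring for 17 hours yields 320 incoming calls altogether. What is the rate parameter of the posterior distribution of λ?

26

Total count 320 over total exposure 17 hours.
By Gamma–Poisson conjugacy, the posterior is Gamma(α + Σx, β + Σt) = Gamma(14 + 320, 9 + 17) = Gamma(334, 26).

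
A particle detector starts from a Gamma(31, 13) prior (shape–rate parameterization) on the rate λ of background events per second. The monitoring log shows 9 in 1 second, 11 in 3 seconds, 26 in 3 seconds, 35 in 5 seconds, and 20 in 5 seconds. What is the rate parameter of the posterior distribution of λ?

Total count: 9 + 11 + 26 + 35 + 20 = 101.
Total exposure: 1 + 3 + 3 + 5 + 5 = 17 seconds.
Posterior: α' = 31 + 101 = 132, β' = 13 + 17 = 30.

30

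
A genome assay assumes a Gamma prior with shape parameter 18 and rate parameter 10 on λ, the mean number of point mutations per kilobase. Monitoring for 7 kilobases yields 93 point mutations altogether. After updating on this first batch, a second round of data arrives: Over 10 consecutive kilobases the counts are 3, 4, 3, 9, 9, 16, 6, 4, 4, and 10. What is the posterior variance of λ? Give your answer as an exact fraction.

179/729

Total count 93 over total exposure 7 kilobases.
After the first batch: Gamma(18 + 93, 10 + 7) = Gamma(111, 17).
Total count: 3 + 4 + 3 + 9 + 9 + 16 + 6 + 4 + 4 + 10 = 68.
Total exposure: 10 kilobases.
After the second batch: Gamma(111 + 68, 17 + 10) = Gamma(179, 27).
Posterior variance = α'/β'² = 179/729.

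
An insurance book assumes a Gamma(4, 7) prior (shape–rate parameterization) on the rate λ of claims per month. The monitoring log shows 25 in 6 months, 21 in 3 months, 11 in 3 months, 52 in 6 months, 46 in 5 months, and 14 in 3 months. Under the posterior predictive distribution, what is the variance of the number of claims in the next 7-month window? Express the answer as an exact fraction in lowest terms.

48440/1089

Total count: 25 + 21 + 11 + 52 + 46 + 14 = 169.
Total exposure: 6 + 3 + 3 + 6 + 5 + 3 = 26 months.
Conjugate update: add total count to the shape and total exposure to the rate, giving Gamma(173, 33).
The posterior predictive for a window of length T is Negative Binomial with variance T·α'·(β'+T)/β'² = 7·173·40/1089 = 48440/1089.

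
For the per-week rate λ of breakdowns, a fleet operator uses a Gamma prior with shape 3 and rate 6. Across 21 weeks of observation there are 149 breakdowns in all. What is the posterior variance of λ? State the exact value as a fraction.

Total count 149 over total exposure 21 weeks.
Gamma(α, β) with Poisson data over total exposure Σt gives posterior Gamma(α+Σx, β+Σt) = Gamma(152, 27).
Posterior variance = α'/β'² = 152/729.

152/729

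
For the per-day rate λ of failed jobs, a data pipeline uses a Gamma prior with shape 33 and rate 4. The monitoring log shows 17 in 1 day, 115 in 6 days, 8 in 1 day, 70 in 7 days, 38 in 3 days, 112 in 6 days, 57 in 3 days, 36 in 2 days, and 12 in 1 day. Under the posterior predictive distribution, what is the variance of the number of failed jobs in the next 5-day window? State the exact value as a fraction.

Total count: 17 + 115 + 8 + 70 + 38 + 112 + 57 + 36 + 12 = 465.
Total exposure: 1 + 6 + 1 + 7 + 3 + 6 + 3 + 2 + 1 = 30 days.
The Gamma prior is conjugate for the Poisson rate, so λ | data ~ Gamma(33+465, 4+30) = Gamma(498, 34).
The posterior predictive for a window of length T is Negative Binomial with variance T·α'·(β'+T)/β'² = 5·498·39/1156 = 48555/578.

48555/578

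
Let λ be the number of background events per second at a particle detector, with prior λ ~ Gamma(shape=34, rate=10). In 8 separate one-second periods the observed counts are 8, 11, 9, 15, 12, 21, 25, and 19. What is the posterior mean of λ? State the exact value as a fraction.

Total count: 8 + 11 + 9 + 15 + 12 + 21 + 25 + 19 = 120.
Total exposure: 8 seconds.
The Gamma prior is conjugate for the Poisson rate, so λ | data ~ Gamma(34+120, 10+8) = Gamma(154, 18).
Posterior mean = α'/β' = 154/18 = 77/9.

77/9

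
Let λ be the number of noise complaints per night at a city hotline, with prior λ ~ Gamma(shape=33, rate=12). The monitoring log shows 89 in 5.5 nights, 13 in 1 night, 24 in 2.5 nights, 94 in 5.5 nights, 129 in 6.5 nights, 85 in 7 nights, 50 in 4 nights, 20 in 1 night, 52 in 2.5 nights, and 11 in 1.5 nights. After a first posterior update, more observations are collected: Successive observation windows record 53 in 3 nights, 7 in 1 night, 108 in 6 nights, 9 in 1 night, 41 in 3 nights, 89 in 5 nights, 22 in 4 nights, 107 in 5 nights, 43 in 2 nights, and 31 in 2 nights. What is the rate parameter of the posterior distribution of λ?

81

Total count: 89 + 13 + 24 + 94 + 129 + 85 + 50 + 20 + 52 + 11 = 567.
Total exposure: 5.5 + 1 + 2.5 + 5.5 + 6.5 + 7 + 4 + 1 + 2.5 + 1.5 = 37 nights.
After the first batch: Gamma(33 + 567, 12 + 37) = Gamma(600, 49).
Total count: 53 + 7 + 108 + 9 + 41 + 89 + 22 + 107 + 43 + 31 = 510.
Total exposure: 3 + 1 + 6 + 1 + 3 + 5 + 4 + 5 + 2 + 2 = 32 nights.
After the second batch: Gamma(600 + 510, 49 + 32) = Gamma(1110, 81).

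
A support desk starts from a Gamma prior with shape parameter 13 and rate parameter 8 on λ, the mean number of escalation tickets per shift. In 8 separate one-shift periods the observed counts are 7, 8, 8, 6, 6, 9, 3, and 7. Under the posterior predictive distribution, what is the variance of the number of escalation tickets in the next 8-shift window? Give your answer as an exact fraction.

201/4

Total count: 7 + 8 + 8 + 6 + 6 + 9 + 3 + 7 = 54.
Total exposure: 8 shifts.
The Gamma prior is conjugate for the Poisson rate, so λ | data ~ Gamma(13+54, 8+8) = Gamma(67, 16).
The posterior predictive for a window of length T is Negative Binomial with variance T·α'·(β'+T)/β'² = 8·67·24/256 = 201/4.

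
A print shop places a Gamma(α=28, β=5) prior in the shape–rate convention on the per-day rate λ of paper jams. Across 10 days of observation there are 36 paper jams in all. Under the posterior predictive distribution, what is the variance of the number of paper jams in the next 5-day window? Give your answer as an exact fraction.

256/9

Total count 36 over total exposure 10 days.
Gamma(α, β) with Poisson data over total exposure Σt gives posterior Gamma(α+Σx, β+Σt) = Gamma(64, 15).
The posterior predictive for a window of length T is Negative Binomial with variance T·α'·(β'+T)/β'² = 5·64·20/225 = 256/9.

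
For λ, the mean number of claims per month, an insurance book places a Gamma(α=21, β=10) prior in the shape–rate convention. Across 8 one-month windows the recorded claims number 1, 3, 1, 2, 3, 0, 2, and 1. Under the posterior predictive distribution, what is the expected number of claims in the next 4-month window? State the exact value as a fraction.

Total count: 1 + 3 + 1 + 2 + 3 + 0 + 2 + 1 = 13.
Total exposure: 8 months.
The Gamma prior is conjugate for the Poisson rate, so λ | data ~ Gamma(21+13, 10+8) = Gamma(34, 18).
Predictive mean over a 4-month window = T·E[λ|data] = 4·34/18 = 68/9.

68/9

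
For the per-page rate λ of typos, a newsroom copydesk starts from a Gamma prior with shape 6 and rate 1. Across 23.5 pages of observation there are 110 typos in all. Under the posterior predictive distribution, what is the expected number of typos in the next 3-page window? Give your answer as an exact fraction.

696/49

Total count 110 over total exposure 23.5 pages.
Conjugate update: add total count to the shape and total exposure to the rate, giving Gamma(116, 49/2).
Predictive mean over a 3-page window = T·E[λ|data] = 3·116/(49/2) = 696/49.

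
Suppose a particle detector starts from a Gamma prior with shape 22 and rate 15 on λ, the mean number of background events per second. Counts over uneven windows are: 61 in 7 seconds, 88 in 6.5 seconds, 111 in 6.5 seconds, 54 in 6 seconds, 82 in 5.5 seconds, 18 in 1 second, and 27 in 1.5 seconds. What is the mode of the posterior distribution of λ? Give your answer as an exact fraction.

66/7

Total count: 61 + 88 + 111 + 54 + 82 + 18 + 27 = 441.
Total exposure: 7 + 6.5 + 6.5 + 6 + 5.5 + 1 + 1.5 = 34 seconds.
Posterior: α' = 22 + 441 = 463, β' = 15 + 34 = 49.
Posterior mode = (α'−1)/β' = 462/49 = 66/7.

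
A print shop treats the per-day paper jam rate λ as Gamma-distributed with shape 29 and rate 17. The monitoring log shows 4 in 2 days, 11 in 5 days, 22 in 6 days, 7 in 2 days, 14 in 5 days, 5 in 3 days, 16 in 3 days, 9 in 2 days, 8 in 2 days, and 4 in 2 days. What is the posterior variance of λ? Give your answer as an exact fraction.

129/2401

Total count: 4 + 11 + 22 + 7 + 14 + 5 + 16 + 9 + 8 + 4 = 100.
Total exposure: 2 + 5 + 6 + 2 + 5 + 3 + 3 + 2 + 2 + 2 = 32 days.
Conjugate update: add total count to the shape and total exposure to the rate, giving Gamma(129, 49).
Posterior variance = α'/β'² = 129/2401.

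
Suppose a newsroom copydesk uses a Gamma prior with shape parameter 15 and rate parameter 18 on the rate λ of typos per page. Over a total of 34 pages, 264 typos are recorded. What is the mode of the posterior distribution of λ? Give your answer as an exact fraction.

139/26

Total count 264 over total exposure 34 pages.
Posterior: α' = 15 + 264 = 279, β' = 18 + 34 = 52.
Posterior mode = (α'−1)/β' = 278/52 = 139/26.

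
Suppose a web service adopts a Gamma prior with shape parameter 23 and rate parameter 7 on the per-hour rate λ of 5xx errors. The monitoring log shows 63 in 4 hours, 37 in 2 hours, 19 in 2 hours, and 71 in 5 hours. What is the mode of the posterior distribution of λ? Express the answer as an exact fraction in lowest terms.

53/5

Total count: 63 + 37 + 19 + 71 = 190.
Total exposure: 4 + 2 + 2 + 5 = 13 hours.
Conjugate update: add total count to the shape and total exposure to the rate, giving Gamma(213, 20).
Posterior mode = (α'−1)/β' = 212/20 = 53/5.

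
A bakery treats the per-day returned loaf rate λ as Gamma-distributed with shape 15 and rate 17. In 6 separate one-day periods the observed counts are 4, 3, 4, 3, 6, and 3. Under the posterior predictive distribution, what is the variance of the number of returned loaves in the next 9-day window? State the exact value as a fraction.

10944/529

Total count: 4 + 3 + 4 + 3 + 6 + 3 = 23.
Total exposure: 6 days.
Conjugate update: add total count to the shape and total exposure to the rate, giving Gamma(38, 23).
The posterior predictive for a window of length T is Negative Binomial with variance T·α'·(β'+T)/β'² = 9·38·32/529 = 10944/529.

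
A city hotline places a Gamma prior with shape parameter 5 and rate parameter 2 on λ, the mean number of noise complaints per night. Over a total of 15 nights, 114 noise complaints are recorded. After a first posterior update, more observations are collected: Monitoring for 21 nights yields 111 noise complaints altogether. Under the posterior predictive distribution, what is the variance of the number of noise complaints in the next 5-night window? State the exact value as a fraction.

24725/722

Total count 114 over total exposure 15 nights.
After the first batch: Gamma(5 + 114, 2 + 15) = Gamma(119, 17).
Total count 111 over total exposure 21 nights.
After the second batch: Gamma(119 + 111, 17 + 21) = Gamma(230, 38).
The posterior predictive for a window of length T is Negative Binomial with variance T·α'·(β'+T)/β'² = 5·230·43/1444 = 24725/722.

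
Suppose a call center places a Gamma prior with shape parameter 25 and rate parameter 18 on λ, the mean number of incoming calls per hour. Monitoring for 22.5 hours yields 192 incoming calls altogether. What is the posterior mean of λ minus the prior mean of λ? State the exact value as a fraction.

643/162

Total count 192 over total exposure 22.5 hours.
By Gamma–Poisson conjugacy, the posterior is Gamma(α + Σx, β + Σt) = Gamma(25 + 192, 18 + 22.5) = Gamma(217, 81/2).
Posterior mean = 217/(81/2) = 434/81; prior mean = 25/18 = 25/18. Difference = 434/81 − 25/18 = 643/162.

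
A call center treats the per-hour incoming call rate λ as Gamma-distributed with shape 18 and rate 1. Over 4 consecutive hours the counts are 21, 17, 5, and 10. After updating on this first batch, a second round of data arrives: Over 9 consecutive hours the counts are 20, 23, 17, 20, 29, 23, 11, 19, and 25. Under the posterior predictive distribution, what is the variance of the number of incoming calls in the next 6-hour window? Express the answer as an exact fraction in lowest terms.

Total count: 21 + 17 + 5 + 10 = 53.
Total exposure: 4 hours.
After the first batch: Gamma(18 + 53, 1 + 4) = Gamma(71, 5).
Total count: 20 + 23 + 17 + 20 + 29 + 23 + 11 + 19 + 25 = 187.
Total exposure: 9 hours.
After the second batch: Gamma(71 + 187, 5 + 9) = Gamma(258, 14).
The posterior predictive for a window of length T is Negative Binomial with variance T·α'·(β'+T)/β'² = 6·258·20/196 = 7740/49.

7740/49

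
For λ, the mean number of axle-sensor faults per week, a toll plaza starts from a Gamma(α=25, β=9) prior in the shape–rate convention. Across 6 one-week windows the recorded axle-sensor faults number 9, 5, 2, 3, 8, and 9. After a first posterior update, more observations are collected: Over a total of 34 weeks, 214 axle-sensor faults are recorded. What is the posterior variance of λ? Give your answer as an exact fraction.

275/2401

Total count: 9 + 5 + 2 + 3 + 8 + 9 = 36.
Total exposure: 6 weeks.
After the first batch: Gamma(25 + 36, 9 + 6) = Gamma(61, 15).
Total count 214 over total exposure 34 weeks.
After the second batch: Gamma(61 + 214, 15 + 34) = Gamma(275, 49).
Posterior variance = α'/β'² = 275/2401.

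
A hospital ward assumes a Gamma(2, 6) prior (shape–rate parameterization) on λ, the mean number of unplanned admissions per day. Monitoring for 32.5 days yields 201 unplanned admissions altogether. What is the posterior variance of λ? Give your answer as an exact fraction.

116/847

Total count 201 over total exposure 32.5 days.
By Gamma–Poisson conjugacy, the posterior is Gamma(α + Σx, β + Σt) = Gamma(2 + 201, 6 + 32.5) = Gamma(203, 77/2).
Posterior variance = α'/β'² = 203/(5929/4) = 116/847.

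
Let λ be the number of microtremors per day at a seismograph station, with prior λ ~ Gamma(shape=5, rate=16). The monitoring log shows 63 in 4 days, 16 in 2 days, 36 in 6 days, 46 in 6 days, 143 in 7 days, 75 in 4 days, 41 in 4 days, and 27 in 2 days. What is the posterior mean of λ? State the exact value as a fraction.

452/51

Total count: 63 + 16 + 36 + 46 + 143 + 75 + 41 + 27 = 447.
Total exposure: 4 + 2 + 6 + 6 + 7 + 4 + 4 + 2 = 35 days.
Gamma(α, β) with Poisson data over total exposure Σt gives posterior Gamma(α+Σx, β+Σt) = Gamma(452, 51).
Posterior mean = α'/β' = 452/51.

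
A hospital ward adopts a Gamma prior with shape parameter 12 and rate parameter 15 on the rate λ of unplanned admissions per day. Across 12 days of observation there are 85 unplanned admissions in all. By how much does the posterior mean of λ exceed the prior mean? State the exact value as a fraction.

Total count 85 over total exposure 12 days.
By Gamma–Poisson conjugacy, the posterior is Gamma(α + Σx, β + Σt) = Gamma(12 + 85, 15 + 12) = Gamma(97, 27).
Posterior mean = 97/27 = 97/27; prior mean = 12/15 = 4/5. Difference = 97/27 − 4/5 = 377/135.

377/135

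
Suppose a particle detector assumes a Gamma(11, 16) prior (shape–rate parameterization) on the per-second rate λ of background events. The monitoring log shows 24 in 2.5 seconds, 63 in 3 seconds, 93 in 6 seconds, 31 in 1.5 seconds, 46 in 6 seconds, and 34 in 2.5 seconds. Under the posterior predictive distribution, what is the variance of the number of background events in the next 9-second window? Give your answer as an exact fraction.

56172/625

Total count: 24 + 63 + 93 + 31 + 46 + 34 = 291.
Total exposure: 2.5 + 3 + 6 + 1.5 + 6 + 2.5 = 21.5 seconds.
The Gamma prior is conjugate for the Poisson rate, so λ | data ~ Gamma(11+291, 16+21.5) = Gamma(302, 75/2).
The posterior predictive for a window of length T is Negative Binomial with variance T·α'·(β'+T)/β'² = 9·302·(93/2)/(5625/4) = 56172/625.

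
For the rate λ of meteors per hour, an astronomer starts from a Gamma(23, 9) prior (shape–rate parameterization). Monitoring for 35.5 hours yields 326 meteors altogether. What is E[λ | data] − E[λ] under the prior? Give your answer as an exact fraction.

4235/801

Total count 326 over total exposure 35.5 hours.
By Gamma–Poisson conjugacy, the posterior is Gamma(α + Σx, β + Σt) = Gamma(23 + 326, 9 + 35.5) = Gamma(349, 89/2).
Posterior mean = 349/(89/2) = 698/89; prior mean = 23/9 = 23/9. Difference = 698/89 − 23/9 = 4235/801.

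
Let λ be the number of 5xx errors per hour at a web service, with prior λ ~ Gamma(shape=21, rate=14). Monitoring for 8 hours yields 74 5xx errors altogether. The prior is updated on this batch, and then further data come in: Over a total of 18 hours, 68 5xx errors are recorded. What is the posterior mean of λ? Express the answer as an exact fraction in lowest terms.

163/40

Total count 74 over total exposure 8 hours.
After the first batch: Gamma(21 + 74, 14 + 8) = Gamma(95, 22).
Total count 68 over total exposure 18 hours.
After the second batch: Gamma(95 + 68, 22 + 18) = Gamma(163, 40).
Posterior mean = α'/β' = 163/40.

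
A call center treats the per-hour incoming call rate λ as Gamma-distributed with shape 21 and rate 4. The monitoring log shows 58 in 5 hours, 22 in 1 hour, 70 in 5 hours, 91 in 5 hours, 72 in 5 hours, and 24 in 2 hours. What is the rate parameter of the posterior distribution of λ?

Total count: 58 + 22 + 70 + 91 + 72 + 24 = 337.
Total exposure: 5 + 1 + 5 + 5 + 5 + 2 = 23 hours.
The Gamma prior is conjugate for the Poisson rate, so λ | data ~ Gamma(21+337, 4+23) = Gamma(358, 27).

27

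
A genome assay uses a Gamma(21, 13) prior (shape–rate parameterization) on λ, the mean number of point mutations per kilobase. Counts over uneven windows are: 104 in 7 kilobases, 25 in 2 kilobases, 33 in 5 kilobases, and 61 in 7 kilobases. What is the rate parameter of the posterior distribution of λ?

34

Total count: 104 + 25 + 33 + 61 = 223.
Total exposure: 7 + 2 + 5 + 7 = 21 kilobases.
By Gamma–Poisson conjugacy, the posterior is Gamma(α + Σx, β + Σt) = Gamma(21 + 223, 13 + 21) = Gamma(244, 34).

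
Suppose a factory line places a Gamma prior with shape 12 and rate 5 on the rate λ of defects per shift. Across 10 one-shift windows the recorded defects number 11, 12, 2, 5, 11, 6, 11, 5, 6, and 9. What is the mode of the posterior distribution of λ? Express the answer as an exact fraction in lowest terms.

89/15

Total count: 11 + 12 + 2 + 5 + 11 + 6 + 11 + 5 + 6 + 9 = 78.
Total exposure: 10 shifts.
By Gamma–Poisson conjugacy, the posterior is Gamma(α + Σx, β + Σt) = Gamma(12 + 78, 5 + 10) = Gamma(90, 15).
Posterior mode = (α'−1)/β' = 89/15.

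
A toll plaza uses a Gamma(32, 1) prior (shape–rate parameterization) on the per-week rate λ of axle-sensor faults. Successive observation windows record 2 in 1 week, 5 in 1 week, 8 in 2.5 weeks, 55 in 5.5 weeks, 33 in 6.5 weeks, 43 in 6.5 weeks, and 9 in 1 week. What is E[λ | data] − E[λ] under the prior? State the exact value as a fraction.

-613/25

Total count: 2 + 5 + 8 + 55 + 33 + 43 + 9 = 155.
Total exposure: 1 + 1 + 2.5 + 5.5 + 6.5 + 6.5 + 1 = 24 weeks.
The Gamma prior is conjugate for the Poisson rate, so λ | data ~ Gamma(32+155, 1+24) = Gamma(187, 25).
Posterior mean = 187/25 = 187/25; prior mean = 32/1 = 32. Difference = 187/25 − 32 = -613/25.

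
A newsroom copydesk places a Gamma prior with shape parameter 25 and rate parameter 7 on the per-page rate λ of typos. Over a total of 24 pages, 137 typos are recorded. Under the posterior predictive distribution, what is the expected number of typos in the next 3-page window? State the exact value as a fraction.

Total count 137 over total exposure 24 pages.
Posterior: α' = 25 + 137 = 162, β' = 7 + 24 = 31.
Predictive mean over a 3-page window = T·E[λ|data] = 3·162/31 = 486/31.

486/31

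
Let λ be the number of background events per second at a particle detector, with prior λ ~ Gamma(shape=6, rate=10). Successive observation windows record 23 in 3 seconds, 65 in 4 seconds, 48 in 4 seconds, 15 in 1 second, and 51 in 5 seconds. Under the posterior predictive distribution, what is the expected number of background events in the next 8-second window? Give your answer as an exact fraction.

1664/27

Total count: 23 + 65 + 48 + 15 + 51 = 202.
Total exposure: 3 + 4 + 4 + 1 + 5 = 17 seconds.
The Gamma prior is conjugate for the Poisson rate, so λ | data ~ Gamma(6+202, 10+17) = Gamma(208, 27).
Predictive mean over an 8-second window = T·E[λ|data] = 8·208/27 = 1664/27.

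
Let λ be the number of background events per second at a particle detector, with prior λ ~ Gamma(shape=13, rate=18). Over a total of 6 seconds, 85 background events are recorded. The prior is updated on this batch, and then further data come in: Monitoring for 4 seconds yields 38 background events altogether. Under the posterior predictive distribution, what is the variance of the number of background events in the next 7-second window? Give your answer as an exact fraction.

85/2

Total count 85 over total exposure 6 seconds.
After the first batch: Gamma(13 + 85, 18 + 6) = Gamma(98, 24).
Total count 38 over total exposure 4 seconds.
After the second batch: Gamma(98 + 38, 24 + 4) = Gamma(136, 28).
The posterior predictive for a window of length T is Negative Binomial with variance T·α'·(β'+T)/β'² = 7·136·35/784 = 85/2.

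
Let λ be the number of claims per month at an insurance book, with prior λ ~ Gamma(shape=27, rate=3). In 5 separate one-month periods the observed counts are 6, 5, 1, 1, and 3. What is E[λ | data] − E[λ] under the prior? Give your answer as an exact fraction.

Total count: 6 + 5 + 1 + 1 + 3 = 16.
Total exposure: 5 months.
By Gamma–Poisson conjugacy, the posterior is Gamma(α + Σx, β + Σt) = Gamma(27 + 16, 3 + 5) = Gamma(43, 8).
Posterior mean = 43/8 = 43/8; prior mean = 27/3 = 9. Difference = 43/8 − 9 = -29/8.

-29/8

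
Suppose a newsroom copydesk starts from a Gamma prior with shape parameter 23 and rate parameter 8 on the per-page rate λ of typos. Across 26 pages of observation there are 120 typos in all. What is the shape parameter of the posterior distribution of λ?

143

Total count 120 over total exposure 26 pages.
The Gamma prior is conjugate for the Poisson rate, so λ | data ~ Gamma(23+120, 8+26) = Gamma(143, 34).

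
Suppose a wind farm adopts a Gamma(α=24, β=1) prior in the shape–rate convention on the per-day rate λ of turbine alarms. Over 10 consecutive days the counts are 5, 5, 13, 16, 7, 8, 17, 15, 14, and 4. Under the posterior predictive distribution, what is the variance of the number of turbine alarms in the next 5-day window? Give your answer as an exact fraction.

10240/121

Total count: 5 + 5 + 13 + 16 + 7 + 8 + 17 + 15 + 14 + 4 = 104.
Total exposure: 10 days.
Posterior: α' = 24 + 104 = 128, β' = 1 + 10 = 11.
The posterior predictive for a window of length T is Negative Binomial with variance T·α'·(β'+T)/β'² = 5·128·16/121 = 10240/121.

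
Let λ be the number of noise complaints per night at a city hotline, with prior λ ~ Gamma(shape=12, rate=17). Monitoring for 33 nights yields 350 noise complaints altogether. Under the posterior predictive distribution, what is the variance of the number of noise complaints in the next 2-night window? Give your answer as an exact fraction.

Total count 350 over total exposure 33 nights.
Posterior: α' = 12 + 350 = 362, β' = 17 + 33 = 50.
The posterior predictive for a window of length T is Negative Binomial with variance T·α'·(β'+T)/β'² = 2·362·52/2500 = 9412/625.

9412/625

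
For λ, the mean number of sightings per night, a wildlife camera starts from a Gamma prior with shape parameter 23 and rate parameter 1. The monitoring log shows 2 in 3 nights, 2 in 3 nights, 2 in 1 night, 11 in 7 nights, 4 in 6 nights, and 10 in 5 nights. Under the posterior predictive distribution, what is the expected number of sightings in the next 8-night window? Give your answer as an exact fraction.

216/13

Total count: 2 + 2 + 2 + 11 + 4 + 10 = 31.
Total exposure: 3 + 3 + 1 + 7 + 6 + 5 = 25 nights.
Gamma(α, β) with Poisson data over total exposure Σt gives posterior Gamma(α+Σx, β+Σt) = Gamma(54, 26).
Predictive mean over an 8-night window = T·E[λ|data] = 8·54/26 = 216/13.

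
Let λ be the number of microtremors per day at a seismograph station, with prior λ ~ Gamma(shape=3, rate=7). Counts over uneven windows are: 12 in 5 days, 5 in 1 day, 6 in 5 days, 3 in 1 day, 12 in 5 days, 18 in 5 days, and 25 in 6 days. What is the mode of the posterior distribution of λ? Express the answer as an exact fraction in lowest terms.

83/35

Total count: 12 + 5 + 6 + 3 + 12 + 18 + 25 = 81.
Total exposure: 5 + 1 + 5 + 1 + 5 + 5 + 6 = 28 days.
Gamma(α, β) with Poisson data over total exposure Σt gives posterior Gamma(α+Σx, β+Σt) = Gamma(84, 35).
Posterior mode = (α'−1)/β' = 83/35.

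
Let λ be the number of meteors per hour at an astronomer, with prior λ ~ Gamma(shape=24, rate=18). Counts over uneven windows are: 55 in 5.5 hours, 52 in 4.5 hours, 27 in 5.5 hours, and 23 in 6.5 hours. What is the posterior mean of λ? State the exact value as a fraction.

Total count: 55 + 52 + 27 + 23 = 157.
Total exposure: 5.5 + 4.5 + 5.5 + 6.5 = 22 hours.
Gamma(α, β) with Poisson data over total exposure Σt gives posterior Gamma(α+Σx, β+Σt) = Gamma(181, 40).
Posterior mean = α'/β' = 181/40.

181/40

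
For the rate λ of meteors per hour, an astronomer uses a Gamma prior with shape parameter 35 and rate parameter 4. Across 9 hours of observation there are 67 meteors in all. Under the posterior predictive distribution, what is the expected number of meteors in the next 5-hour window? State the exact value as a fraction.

Total count 67 over total exposure 9 hours.
Conjugate update: add total count to the shape and total exposure to the rate, giving Gamma(102, 13).
Predictive mean over a 5-hour window = T·E[λ|data] = 5·102/13 = 510/13.

510/13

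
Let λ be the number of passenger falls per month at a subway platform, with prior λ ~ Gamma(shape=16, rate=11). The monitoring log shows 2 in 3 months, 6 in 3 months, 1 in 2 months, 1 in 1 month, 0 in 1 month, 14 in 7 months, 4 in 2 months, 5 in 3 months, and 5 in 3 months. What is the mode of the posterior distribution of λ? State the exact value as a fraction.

Total count: 2 + 6 + 1 + 1 + 0 + 14 + 4 + 5 + 5 = 38.
Total exposure: 3 + 3 + 2 + 1 + 1 + 7 + 2 + 3 + 3 = 25 months.
Conjugate update: add total count to the shape and total exposure to the rate, giving Gamma(54, 36).
Posterior mode = (α'−1)/β' = 53/36.

53/36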